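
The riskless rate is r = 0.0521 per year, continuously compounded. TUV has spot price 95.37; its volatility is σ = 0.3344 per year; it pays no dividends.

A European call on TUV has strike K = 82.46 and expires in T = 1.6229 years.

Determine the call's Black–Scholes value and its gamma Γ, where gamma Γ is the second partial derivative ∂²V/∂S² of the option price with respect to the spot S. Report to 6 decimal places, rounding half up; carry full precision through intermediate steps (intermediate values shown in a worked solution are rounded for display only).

σ√T = 0.3344·√1.6229 = 0.426003
d₁ = (ln(S/K) + (r+σ²/2)T) / (σ√T) = (ln(95.37/82.46) + (0.0521+0.3344²/2)·1.6229) / 0.426003 = (0.145451 + 0.175292) / 0.426003 = 0.752913
d₂ = d₁ − σ√T = 0.752913 − 0.426003 = 0.326911
e^{−rT} = 0.918923
N(d₁) = 0.774249,  N(d₂) = 0.628132
Call price V = S·N(d₁) − K·e^{−rT}·N(d₂) = 73.840123 − 47.596333 = 26.243789
φ(d₁) = (1/√(2π))·e^{−d₁²/2} = 0.300479
Γ = φ(d₁) / (S·σ·√T) = 0.007396

price = 26.243789
Γ = 0.007396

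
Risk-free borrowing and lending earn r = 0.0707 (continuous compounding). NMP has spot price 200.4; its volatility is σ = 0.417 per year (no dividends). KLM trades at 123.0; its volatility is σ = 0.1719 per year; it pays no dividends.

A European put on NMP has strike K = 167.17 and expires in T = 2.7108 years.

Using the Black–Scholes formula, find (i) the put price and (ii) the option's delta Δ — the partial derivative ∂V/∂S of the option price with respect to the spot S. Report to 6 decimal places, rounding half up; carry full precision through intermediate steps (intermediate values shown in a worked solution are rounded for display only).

σ√T = 0.417·√2.7108 = 0.686570
d₁ = (ln(S/K) + (r+σ²/2)T) / (σ√T) = (ln(200.4/167.17) + (0.0707+0.417²/2)·2.7108) / 0.686570 = (0.181304 + 0.427343) / 0.686570 = 0.886504
d₂ = d₁ − σ√T = 0.886504 − 0.686570 = 0.199934
e^{−rT} = 0.825593
N(−d₁) = 0.187673,  N(−d₂) = 0.420766
Put price V = K·e^{−rT}·N(−d₂) − S·N(−d₁) = 58.071774 − 37.609684 = 20.462090
Δ = −N(−d₁) = -0.187673

price = 20.462090
Δ = -0.187673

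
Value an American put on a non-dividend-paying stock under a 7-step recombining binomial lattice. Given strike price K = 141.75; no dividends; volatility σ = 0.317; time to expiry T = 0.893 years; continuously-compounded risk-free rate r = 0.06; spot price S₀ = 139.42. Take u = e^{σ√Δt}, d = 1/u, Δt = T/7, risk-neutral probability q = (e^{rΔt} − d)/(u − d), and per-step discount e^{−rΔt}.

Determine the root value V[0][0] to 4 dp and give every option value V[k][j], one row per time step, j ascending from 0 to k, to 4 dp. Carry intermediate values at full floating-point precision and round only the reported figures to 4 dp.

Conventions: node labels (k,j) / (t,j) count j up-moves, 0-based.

Δt=0.12757  u=1.11988  d=0.89295  q=0.50558  discount=0.99237
step 7 (expiry): payoffs max(K−S,0) = 78.6370 62.5977 42.4822 17.2547 0.0000 0.0000 0.0000 0.0000
k=6: (k=6,j=0): S=70.6792, K−S=71.0708, hold=69.9900 ⇒ V=71.0708 exercise | (k=6,j=1): S=88.6413, K−S=53.1087, hold=52.0279 ⇒ V=53.1087 exercise | (k=6,j=2): S=111.1682, K−S=30.5818, hold=29.5010 ⇒ V=30.5818 exercise | (k=6,j=3): S=139.4200, K−S=2.3300, hold=8.4660 ⇒ V=8.4660 continue | (k=6,j=4): S=174.8516, K−S=0.0000, hold=0.0000 ⇒ V=0.0000 continue | (k=6,j=5): S=219.2876, K−S=0.0000, hold=0.0000 ⇒ V=0.0000 continue | (k=6,j=6): S=275.0165, K−S=0.0000, hold=0.0000 ⇒ V=0.0000 continue
k=5: (k=5,j=0): S=79.1523, K−S=62.5977, hold=61.5168 ⇒ V=62.5977 exercise | (k=5,j=1): S=99.2678, K−S=42.4822, hold=41.4014 ⇒ V=42.4822 exercise | (k=5,j=2): S=124.4953, K−S=17.2547, hold=19.2525 ⇒ V=19.2525 continue | (k=5,j=3): S=156.1340, K−S=0.0000, hold=4.1538 ⇒ V=4.1538 continue | (k=5,j=4): S=195.8132, K−S=0.0000, hold=0.0000 ⇒ V=0.0000 continue | (k=5,j=5): S=245.5763, K−S=0.0000, hold=0.0000 ⇒ V=0.0000 continue
k=4: (k=4,j=0): S=88.6413, K−S=53.1087, hold=52.0279 ⇒ V=53.1087 exercise | (k=4,j=1): S=111.1682, K−S=30.5818, hold=30.5033 ⇒ V=30.5818 exercise | (k=4,j=2): S=139.4200, K−S=2.3300, hold=11.5302 ⇒ V=11.5302 continue | (k=4,j=3): S=174.8516, K−S=0.0000, hold=2.0381 ⇒ V=2.0381 continue | (k=4,j=4): S=219.2876, K−S=0.0000, hold=0.0000 ⇒ V=0.0000 continue
k=3: (k=3,j=0): S=99.2678, K−S=42.4822, hold=41.4014 ⇒ V=42.4822 exercise | (k=3,j=1): S=124.4953, K−S=17.2547, hold=20.7899 ⇒ V=20.7899 continue | (k=3,j=2): S=156.1340, K−S=0.0000, hold=6.6798 ⇒ V=6.6798 continue | (k=3,j=3): S=195.8132, K−S=0.0000, hold=1.0000 ⇒ V=1.0000 continue
k=2: (k=2,j=0): S=111.1682, K−S=30.5818, hold=31.2747 ⇒ V=31.2747 continue | (k=2,j=1): S=139.4200, K−S=2.3300, hold=13.5520 ⇒ V=13.5520 continue | (k=2,j=2): S=174.8516, K−S=0.0000, hold=3.7791 ⇒ V=3.7791 continue
k=1: (k=1,j=0): S=124.4953, K−S=17.2547, hold=22.1442 ⇒ V=22.1442 continue | (k=1,j=1): S=156.1340, K−S=0.0000, hold=8.5453 ⇒ V=8.5453 continue
k=0: (k=0,j=0): S=139.4200, K−S=2.3300, hold=15.1524 ⇒ V=15.1524 continue

price = 15.1524
tree:
15.1524
22.1442 8.5453
31.2747 13.5520 3.7791
42.4822 20.7899 6.6798 1.0000
53.1087 30.5818 11.5302 2.0381 0.0000
62.5977 42.4822 19.2525 4.1538 0.0000 0.0000
71.0708 53.1087 30.5818 8.4660 0.0000 0.0000 0.0000
78.6370 62.5977 42.4822 17.2547 0.0000 0.0000 0.0000 0.0000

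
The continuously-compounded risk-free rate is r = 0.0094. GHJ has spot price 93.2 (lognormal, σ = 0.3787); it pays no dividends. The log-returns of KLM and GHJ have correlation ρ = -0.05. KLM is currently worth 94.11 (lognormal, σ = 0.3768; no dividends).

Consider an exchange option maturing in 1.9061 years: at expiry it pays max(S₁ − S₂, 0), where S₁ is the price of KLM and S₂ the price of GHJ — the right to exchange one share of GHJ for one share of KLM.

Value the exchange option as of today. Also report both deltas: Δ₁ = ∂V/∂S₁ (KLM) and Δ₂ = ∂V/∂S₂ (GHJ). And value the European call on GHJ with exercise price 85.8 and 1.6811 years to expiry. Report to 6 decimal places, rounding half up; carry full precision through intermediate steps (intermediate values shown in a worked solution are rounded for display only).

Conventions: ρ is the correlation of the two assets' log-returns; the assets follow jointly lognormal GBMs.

σ_eff = √(σ₁² + σ₂² − 2ρσ₁σ₂) = √(0.3768² + 0.3787² − 2·-0.05·0.3768·0.3787) = 0.547413
d₁ = (ln(S₁/S₂) + (q₂ − q₁ + σ_eff²/2)T) / (σ_eff√T) = (ln(94.11/93.2) + (0.0 − 0.0 + 0.149831)·1.9061) / 0.755767 = 0.390740
d₂ = d₁ − σ_eff√T = 0.390740 − 0.755767 = -0.365027
N(d₁) = 0.652005,  N(d₂) = 0.357546
V = S₁·e^{−q₁T}·N(d₁) − S₂·e^{−q₂T}·N(d₂) = 61.360229 − 33.323247 = 28.036982
Δ₁ = e^{−q₁T}·N(d₁) = 0.652005;  Δ₂ = −e^{−q₂T}·N(d₂) = -0.357546
[vanilla: GHJ call K=85.8]
σ√T = 0.3787·√1.6811 = 0.491012
d₁ = (ln(S/K) + (r+σ²/2)T) / (σ√T) = (ln(93.2/85.8) + (0.0094+0.3787²/2)·1.6811) / 0.491012 = (0.082729 + 0.136349) / 0.491012 = 0.446175
d₂ = d₁ − σ√T = 0.446175 − 0.491012 = -0.044837
e^{−rT} = 0.984322
N(d₁) = 0.672265,  N(d₂) = 0.482119
price = S·N(d₁) − K·e^{−rT}·N(d₂) = 62.655070 − 40.717251 = 21.937819

exchange price = 28.036982
Δ1 = 0.652005
Δ2 = -0.357546
price(GHJ call K=85.8) = 21.937819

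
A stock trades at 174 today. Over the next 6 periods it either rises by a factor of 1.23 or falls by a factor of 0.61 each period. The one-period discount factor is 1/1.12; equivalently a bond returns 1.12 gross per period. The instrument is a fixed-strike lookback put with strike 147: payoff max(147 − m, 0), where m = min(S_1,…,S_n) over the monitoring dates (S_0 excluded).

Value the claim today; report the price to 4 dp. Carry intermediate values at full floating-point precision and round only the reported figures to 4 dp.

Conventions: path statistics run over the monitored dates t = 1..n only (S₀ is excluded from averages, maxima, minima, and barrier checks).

No-arbitrage gives p* = (R−d)/(u−d) = 0.8226: enumerate every path, weight its payoff by its p*-probability, and discount by R^6.
Enumerate all 2^6 = 64 price paths (U = up ×1.23, D = down ×0.61); each path with k up-moves has probability p*^k·(1−p*)^(6−k).
DDDDDD: m=8.9645, payoff=138.0355, prob=0.000031
UDDDDD: m=18.0761, payoff=128.9239, prob=0.000145
DUDDDD: m=18.0761, payoff=128.9239, prob=0.000145
UUDDDD: m=36.4484, payoff=110.5516, prob=0.000670
DDUDDD: m=18.0761, payoff=128.9239, prob=0.000145
UDUDDD: m=36.4484, payoff=110.5516, prob=0.000670
DUUDDD: m=36.4484, payoff=110.5516, prob=0.000670
UUUDDD: m=73.4944, payoff=73.5056, prob=0.003108
DDDUDD: m=18.0761, payoff=128.9239, prob=0.000145
UDDUDD: m=36.4484, payoff=110.5516, prob=0.000670
DUDUDD: m=36.4484, payoff=110.5516, prob=0.000670
UUDUDD: m=73.4944, payoff=73.5056, prob=0.003108
DDUUDD: m=36.4484, payoff=110.5516, prob=0.000670
UDUUDD: m=73.4944, payoff=73.5056, prob=0.003108
DUUUDD: m=73.4944, payoff=73.5056, prob=0.003108
UUUUDD: m=148.1936, payoff=0.0000, prob=0.014412
DDDDUD: m=18.0761, payoff=128.9239, prob=0.000145
UDDDUD: m=36.4484, payoff=110.5516, prob=0.000670
DUDDUD: m=36.4484, payoff=110.5516, prob=0.000670
UUDDUD: m=73.4944, payoff=73.5056, prob=0.003108
DDUDUD: m=36.4484, payoff=110.5516, prob=0.000670
UDUDUD: m=73.4944, payoff=73.5056, prob=0.003108
DUUDUD: m=73.4944, payoff=73.5056, prob=0.003108
UUUDUD: m=148.1936, payoff=0.0000, prob=0.014412
DDDUUD: m=36.4484, payoff=110.5516, prob=0.000670
UDDUUD: m=73.4944, payoff=73.5056, prob=0.003108
DUDUUD: m=73.4944, payoff=73.5056, prob=0.003108
UUDUUD: m=148.1936, payoff=0.0000, prob=0.014412
DDUUUD: m=64.7454, payoff=82.2546, prob=0.003108
UDUUUD: m=130.5522, payoff=16.4478, prob=0.014412
DUUUUD: m=106.1400, payoff=40.8600, prob=0.014412
UUUUUD: m=214.0200, payoff=0.0000, prob=0.066818
DDDDDU: m=14.6960, payoff=132.3040, prob=0.000145
UDDDDU: m=29.6329, payoff=117.3671, prob=0.000670
DUDDDU: m=29.6329, payoff=117.3671, prob=0.000670
UUDDDU: m=59.7515, payoff=87.2485, prob=0.003108
DDUDDU: m=29.6329, payoff=117.3671, prob=0.000670
UDUDDU: m=59.7515, payoff=87.2485, prob=0.003108
DUUDDU: m=59.7515, payoff=87.2485, prob=0.003108
UUUDDU: m=120.4826, payoff=26.5174, prob=0.014412
DDDUDU: m=29.6329, payoff=117.3671, prob=0.000670
UDDUDU: m=59.7515, payoff=87.2485, prob=0.003108
DUDUDU: m=59.7515, payoff=87.2485, prob=0.003108
UUDUDU: m=120.4826, payoff=26.5174, prob=0.014412
DDUUDU: m=59.7515, payoff=87.2485, prob=0.003108
UDUUDU: m=120.4826, payoff=26.5174, prob=0.014412
DUUUDU: m=106.1400, payoff=40.8600, prob=0.014412
UUUUDU: m=214.0200, payoff=0.0000, prob=0.066818
DDDDUU: m=24.0918, payoff=122.9082, prob=0.000670
UDDDUU: m=48.5785, payoff=98.4215, prob=0.003108
DUDDUU: m=48.5785, payoff=98.4215, prob=0.003108
UUDDUU: m=97.9533, payoff=49.0467, prob=0.014412
DDUDUU: m=48.5785, payoff=98.4215, prob=0.003108
UDUDUU: m=97.9533, payoff=49.0467, prob=0.014412
DUUDUU: m=97.9533, payoff=49.0467, prob=0.014412
UUUDUU: m=197.5124, payoff=0.0000, prob=0.066818
DDDUUU: m=39.4947, payoff=107.5053, prob=0.003108
UDDUUU: m=79.6368, payoff=67.3632, prob=0.014412
DUDUUU: m=79.6368, payoff=67.3632, prob=0.014412
UUDUUU: m=160.5792, payoff=0.0000, prob=0.066818
DDUUUU: m=64.7454, payoff=82.2546, prob=0.014412
UDUUUU: m=130.5522, payoff=16.4478, prob=0.066818
DUUUUU: m=106.1400, payoff=40.8600, prob=0.066818
UUUUUU: m=214.0200, payoff=0.0000, prob=0.309793
Price = Σ prob·payoff / R^6 = 18.084297 / 1.973823 = 9.1621

price = 9.1621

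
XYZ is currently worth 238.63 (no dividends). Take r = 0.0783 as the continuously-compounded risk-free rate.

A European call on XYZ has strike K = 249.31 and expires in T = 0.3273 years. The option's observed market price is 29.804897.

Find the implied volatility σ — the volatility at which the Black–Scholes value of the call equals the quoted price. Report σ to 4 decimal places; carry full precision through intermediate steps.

At σ = 0.5839 the Black–Scholes value reproduces the quote:
σ√T = 0.5839·√0.3273 = 0.334050
d₁ = (ln(S/K) + (r+σ²/2)T) / (σ√T) = (ln(238.63/249.31) + (0.0783+0.5839²/2)·0.3273) / 0.334050 = (-0.043783 + 0.081422) / 0.334050 = 0.112676
d₂ = d₁ − σ√T = 0.112676 − 0.334050 = -0.221374
e^{−rT} = 0.974698
N(d₁) = 0.544856,  N(d₂) = 0.412401
V = S·N(d₁) − K·e^{−rT}·N(d₂) = 130.019057 − 100.214161 = 29.804897 (the quoted price), and the Black–Scholes price is strictly increasing in σ, so σ is unique

sigma = 0.5839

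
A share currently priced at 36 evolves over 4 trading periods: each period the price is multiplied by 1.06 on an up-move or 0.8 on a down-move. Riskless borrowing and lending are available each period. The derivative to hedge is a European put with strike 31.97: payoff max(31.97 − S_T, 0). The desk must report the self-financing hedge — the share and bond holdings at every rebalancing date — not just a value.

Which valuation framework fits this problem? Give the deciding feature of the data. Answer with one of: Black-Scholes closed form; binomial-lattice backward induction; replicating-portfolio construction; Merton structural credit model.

framework: replicating-portfolio construction

Key observation: since the answer must list Δ and B at each node of the 1.06/0.8 lattice on 36, the replicating-portfolio method — solving the two-state system at every node — is the one that applies.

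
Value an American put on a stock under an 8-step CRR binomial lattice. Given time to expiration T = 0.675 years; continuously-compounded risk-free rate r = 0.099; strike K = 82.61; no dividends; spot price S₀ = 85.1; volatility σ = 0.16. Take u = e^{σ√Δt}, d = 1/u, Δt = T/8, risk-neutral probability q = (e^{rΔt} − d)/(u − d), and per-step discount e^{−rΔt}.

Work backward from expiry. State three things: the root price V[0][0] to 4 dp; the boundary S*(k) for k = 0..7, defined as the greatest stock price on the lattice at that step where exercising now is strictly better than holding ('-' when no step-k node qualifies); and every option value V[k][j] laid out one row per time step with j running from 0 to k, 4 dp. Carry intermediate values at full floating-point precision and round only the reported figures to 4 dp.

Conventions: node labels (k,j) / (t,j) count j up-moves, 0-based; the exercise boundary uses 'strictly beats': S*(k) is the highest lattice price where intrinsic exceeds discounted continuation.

Δt=0.08438  u=1.04757  d=0.95459  q=0.57859  discount=0.99168
step 8 (expiry): payoffs max(K−S,0) = 23.9346 18.2191 11.9469 5.0637 0.0000 0.0000 0.0000 0.0000 0.0000
step 7: (k=7,j=0): S=61.4668, K−S=21.1432, hold=20.4561 ⇒ V=21.1432 exercise | (k=7,j=1): S=67.4541, K−S=15.1559, hold=14.4687 ⇒ V=15.1559 exercise | (k=7,j=2): S=74.0248, K−S=8.5852, hold=7.8981 ⇒ V=8.5852 exercise | (k=7,j=3): S=81.2354, K−S=1.3746, hold=2.1161 ⇒ V=2.1161 continue | (k=7,j=4): S=89.1484, K−S=0.0000, hold=0.0000 ⇒ V=0.0000 continue | (k=7,j=5): S=97.8323, K−S=0.0000, hold=0.0000 ⇒ V=0.0000 continue | (k=7,j=6): S=107.3620, K−S=0.0000, hold=0.0000 ⇒ V=0.0000 continue | (k=7,j=7): S=117.8200, K−S=0.0000, hold=0.0000 ⇒ V=0.0000 continue  boundary S*=74.0248
step 6: (k=6,j=0): S=64.3909, K−S=18.2191, hold=17.5319 ⇒ V=18.2191 exercise | (k=6,j=1): S=70.6631, K−S=11.9469, hold=11.2597 ⇒ V=11.9469 exercise | (k=6,j=2): S=77.5463, K−S=5.0637, hold=4.8020 ⇒ V=5.0637 exercise | (k=6,j=3): S=85.1000, K−S=0.0000, hold=0.8843 ⇒ V=0.8843 continue | (k=6,j=4): S=93.3895, K−S=0.0000, hold=0.0000 ⇒ V=0.0000 continue | (k=6,j=5): S=102.4864, K−S=0.0000, hold=0.0000 ⇒ V=0.0000 continue | (k=6,j=6): S=112.4695, K−S=0.0000, hold=0.0000 ⇒ V=0.0000 continue  boundary S*=77.5463
step 5: (k=5,j=0): S=67.4541, K−S=15.1559, hold=14.4687 ⇒ V=15.1559 exercise | (k=5,j=1): S=74.0248, K−S=8.5852, hold=7.8981 ⇒ V=8.5852 exercise | (k=5,j=2): S=81.2354, K−S=1.3746, hold=2.6235 ⇒ V=2.6235 continue | (k=5,j=3): S=89.1484, K−S=0.0000, hold=0.3696 ⇒ V=0.3696 continue | (k=5,j=4): S=97.8323, K−S=0.0000, hold=0.0000 ⇒ V=0.0000 continue | (k=5,j=5): S=107.3620, K−S=0.0000, hold=0.0000 ⇒ V=0.0000 continue  boundary S*=74.0248
step 4: (k=4,j=0): S=70.6631, K−S=11.9469, hold=11.2597 ⇒ V=11.9469 exercise | (k=4,j=1): S=77.5463, K−S=5.0637, hold=5.0931 ⇒ V=5.0931 continue | (k=4,j=2): S=85.1000, K−S=0.0000, hold=1.3084 ⇒ V=1.3084 continue | (k=4,j=3): S=93.3895, K−S=0.0000, hold=0.1544 ⇒ V=0.1544 continue | (k=4,j=4): S=102.4864, K−S=0.0000, hold=0.0000 ⇒ V=0.0000 continue  boundary S*=70.6631
step 3: (k=3,j=0): S=74.0248, K−S=8.5852, hold=7.9150 ⇒ V=8.5852 exercise | (k=3,j=1): S=81.2354, K−S=1.3746, hold=2.8792 ⇒ V=2.8792 continue | (k=3,j=2): S=89.1484, K−S=0.0000, hold=0.6354 ⇒ V=0.6354 continue | (k=3,j=3): S=97.8323, K−S=0.0000, hold=0.0645 ⇒ V=0.0645 continue  boundary S*=74.0248
step 2: (k=2,j=0): S=77.5463, K−S=5.0637, hold=5.2398 ⇒ V=5.2398 continue | (k=2,j=1): S=85.1000, K−S=0.0000, hold=1.5678 ⇒ V=1.5678 continue | (k=2,j=2): S=93.3895, K−S=0.0000, hold=0.3026 ⇒ V=0.3026 continue  boundary S*=-
step 1: (k=1,j=0): S=81.2354, K−S=1.3746, hold=3.0893 ⇒ V=3.0893 continue | (k=1,j=1): S=89.1484, K−S=0.0000, hold=0.8288 ⇒ V=0.8288 continue  boundary S*=-
step 0: (k=0,j=0): S=85.1000, K−S=0.0000, hold=1.7666 ⇒ V=1.7666 continue  boundary S*=-

price = 1.7666
boundary = - - - 74.0248 70.6631 74.0248 77.5463 74.0248
tree:
1.7666
3.0893 0.8288
5.2398 1.5678 0.3026
8.5852 2.8792 0.6354 0.0645
11.9469 5.0931 1.3084 0.1544 0.0000
15.1559 8.5852 2.6235 0.3696 0.0000 0.0000
18.2191 11.9469 5.0637 0.8843 0.0000 0.0000 0.0000
21.1432 15.1559 8.5852 2.1161 0.0000 0.0000 0.0000 0.0000
23.9346 18.2191 11.9469 5.0637 0.0000 0.0000 0.0000 0.0000 0.0000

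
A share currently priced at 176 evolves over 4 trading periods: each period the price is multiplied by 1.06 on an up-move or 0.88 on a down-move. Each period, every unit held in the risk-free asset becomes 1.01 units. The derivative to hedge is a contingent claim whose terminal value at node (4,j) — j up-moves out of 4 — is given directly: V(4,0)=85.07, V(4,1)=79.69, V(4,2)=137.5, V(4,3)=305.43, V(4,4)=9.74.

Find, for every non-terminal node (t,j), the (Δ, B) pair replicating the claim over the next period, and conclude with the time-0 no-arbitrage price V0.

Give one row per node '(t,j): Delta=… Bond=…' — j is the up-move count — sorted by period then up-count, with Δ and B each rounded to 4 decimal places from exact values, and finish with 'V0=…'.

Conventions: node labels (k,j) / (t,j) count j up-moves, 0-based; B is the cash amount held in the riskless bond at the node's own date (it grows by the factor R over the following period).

(0,0): Delta=-0.8838 Bond=318.0877
(1,0): Delta=3.8811 Bond=-416.7171
(1,1): Delta=-2.4052 Bond=605.1092
(2,0): Delta=1.6247 Bond=-113.3503
(2,1): Delta=4.6016 Bond=-539.1665
(2,2): Delta=-4.6425 Bond=1053.5937
(3,0): Delta=-0.2492 Bond=110.2695
(3,1): Delta=2.2230 Bond=-200.9274
(3,2): Delta=5.3610 Bond=-676.7239
(3,3): Delta=-7.8367 Bond=1733.6887
V0=162.5395

Risk-neutral probability p* = (R−d)/(u−d) = (1.01−0.88)/(1.06−0.88) = 0.7222.
Payoffs at expiry: V(4,0)=85.0700, V(4,1)=79.6900, V(4,2)=137.5000, V(4,3)=305.4300, V(4,4)=9.7400
  t=3,j=0: stock 119.9391 → up 127.1354 (V=79.6900), down 105.5464 (V=85.0700). Price 80.3806; hedge Δ=-0.2492, bond B=110.2695.
  t=3,j=1: stock 144.4721 → up 153.1404 (V=137.5000), down 127.1354 (V=79.6900). Price 120.2393; hedge Δ=2.2230, bond B=-200.9274.
  t=3,j=2: stock 174.0232 → up 184.4646 (V=305.4300), down 153.1404 (V=137.5000). Price 256.2206; hedge Δ=5.3610, bond B=-676.7239.
  t=3,j=3: stock 209.6188 → up 222.1959 (V=9.7400), down 184.4646 (V=305.4300). Price 90.9664; hedge Δ=-7.8367, bond B=1733.6887.
  t=2,j=0: stock 136.2944 → up 144.4721 (V=120.2393), down 119.9391 (V=80.3806). Price 108.0866; hedge Δ=1.6247, bond B=-113.3503.
  t=2,j=1: stock 164.1728 → up 174.0232 (V=256.2206), down 144.4721 (V=120.2393). Price 216.2851; hedge Δ=4.6016, bond B=-539.1665.
  t=2,j=2: stock 197.7536 → up 209.6188 (V=90.9664), down 174.0232 (V=256.2206). Price 135.5152; hedge Δ=-4.6425, bond B=1053.5937.
  t=1,j=0: stock 154.8800 → up 164.1728 (V=216.2851), down 136.2944 (V=108.0866). Price 184.3861; hedge Δ=3.8811, bond B=-416.7171.
  t=1,j=1: stock 186.5600 → up 197.7536 (V=135.5152), down 164.1728 (V=216.2851). Price 156.3874; hedge Δ=-2.4052, bond B=605.1092.
  t=0,j=0: stock 176.0000 → up 186.5600 (V=156.3874), down 154.8800 (V=184.3861). Price 162.5395; hedge Δ=-0.8838, bond B=318.0877.
Verification: the root portfolio costs Δ(0,0)·S0 + B(0,0) = 162.5395, matching V0.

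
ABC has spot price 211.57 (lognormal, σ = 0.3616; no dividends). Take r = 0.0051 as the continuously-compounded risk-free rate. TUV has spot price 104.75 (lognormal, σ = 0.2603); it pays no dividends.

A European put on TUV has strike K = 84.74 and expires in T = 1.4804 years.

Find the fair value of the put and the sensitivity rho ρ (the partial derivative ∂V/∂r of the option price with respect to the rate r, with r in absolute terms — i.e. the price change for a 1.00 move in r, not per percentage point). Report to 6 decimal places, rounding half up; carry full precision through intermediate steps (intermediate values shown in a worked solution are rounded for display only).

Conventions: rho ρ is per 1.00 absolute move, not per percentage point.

σ√T = 0.2603·√1.4804 = 0.316711
d₁ = (ln(S/K) + (r+σ²/2)T) / (σ√T) = (ln(104.75/84.74) + (0.0051+0.2603²/2)·1.4804) / 0.316711 = (0.211989 + 0.057703) / 0.316711 = 0.851538
d₂ = d₁ − σ√T = 0.851538 − 0.316711 = 0.534827
e^{−rT} = 0.992478
N(−d₁) = 0.197235,  N(−d₂) = 0.296385
Put price V = K·e^{−rT}·N(−d₂) − S·N(−d₁) = 24.926735 − 20.660385 = 4.266349
ρ = −K·T·e^{−rT}·N(−d₂) = -36.901538

price = 4.266349
ρ = -36.901538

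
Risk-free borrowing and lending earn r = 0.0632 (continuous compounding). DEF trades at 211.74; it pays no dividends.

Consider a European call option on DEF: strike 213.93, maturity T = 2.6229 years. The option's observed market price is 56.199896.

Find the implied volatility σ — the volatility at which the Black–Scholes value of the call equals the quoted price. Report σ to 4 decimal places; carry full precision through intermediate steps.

sigma = 0.3117

At σ = 0.3117 the Black–Scholes value reproduces the quote:
σ√T = 0.3117·√2.6229 = 0.504810
d₁ = (ln(S/K) + (r+σ²/2)T) / (σ√T) = (ln(211.74/213.93) + (0.0632+0.3117²/2)·2.6229) / 0.504810 = (-0.010290 + 0.293184) / 0.504810 = 0.560397
d₂ = d₁ − σ√T = 0.560397 − 0.504810 = 0.055588
e^{−rT} = 0.847243
N(d₁) = 0.712396,  N(d₂) = 0.522165
V = S·N(d₁) − K·e^{−rT}·N(d₂) = 150.842672 − 94.642776 = 56.199896 (the quoted price), and the Black–Scholes price is strictly increasing in σ, so σ is unique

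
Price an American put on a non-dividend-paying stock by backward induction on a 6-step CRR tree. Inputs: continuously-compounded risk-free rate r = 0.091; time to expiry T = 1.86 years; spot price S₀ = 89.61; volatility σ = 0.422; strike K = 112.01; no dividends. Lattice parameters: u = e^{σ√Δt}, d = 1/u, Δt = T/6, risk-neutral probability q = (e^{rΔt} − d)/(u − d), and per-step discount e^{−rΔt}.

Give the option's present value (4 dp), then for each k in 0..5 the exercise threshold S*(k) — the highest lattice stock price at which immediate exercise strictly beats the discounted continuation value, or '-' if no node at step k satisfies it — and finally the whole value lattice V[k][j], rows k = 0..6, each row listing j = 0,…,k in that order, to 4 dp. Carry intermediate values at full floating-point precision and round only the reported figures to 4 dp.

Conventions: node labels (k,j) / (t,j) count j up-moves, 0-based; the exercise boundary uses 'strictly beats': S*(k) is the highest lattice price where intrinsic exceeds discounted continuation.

price = 28.3489
boundary = - 70.8459 56.0110 70.8459 56.0110 70.8459
tree:
28.3489
41.1641 17.2448
55.9990 27.1466 8.3994
67.7276 41.1641 14.7807 2.5442
77.0002 55.9990 25.2279 5.2535 0.0000
84.3311 67.7276 41.1641 10.8480 0.0000 0.0000
90.1270 77.0002 55.9990 22.4000 0.0000 0.0000 0.0000

Δt=0.31000  u=1.26486  d=0.79060  q=0.50186  discount=0.97218
step 6 (expiry): payoffs max(K−S,0) = 90.1270 77.0002 55.9990 22.4000 0.0000 0.0000 0.0000
step 5: (k=5,j=0): S=27.6789, K−S=84.3311, hold=81.2155 ⇒ V=84.3311 exercise | (k=5,j=1): S=44.2824, K−S=67.7276, hold=64.6119 ⇒ V=67.7276 exercise | (k=5,j=2): S=70.8459, K−S=41.1641, hold=38.0484 ⇒ V=41.1641 exercise | (k=5,j=3): S=113.3439, K−S=0.0000, hold=10.8480 ⇒ V=10.8480 continue | (k=5,j=4): S=181.3350, K−S=0.0000, hold=0.0000 ⇒ V=0.0000 continue | (k=5,j=5): S=290.1115, K−S=0.0000, hold=0.0000 ⇒ V=0.0000 continue  boundary S*=70.8459
step 4: (k=4,j=0): S=35.0098, K−S=77.0002, hold=73.8845 ⇒ V=77.0002 exercise | (k=4,j=1): S=56.0110, K−S=55.9990, hold=52.8834 ⇒ V=55.9990 exercise | (k=4,j=2): S=89.6100, K−S=22.4000, hold=25.2279 ⇒ V=25.2279 continue | (k=4,j=3): S=143.3639, K−S=0.0000, hold=5.2535 ⇒ V=5.2535 continue | (k=4,j=4): S=229.3629, K−S=0.0000, hold=0.0000 ⇒ V=0.0000 continue  boundary S*=56.0110
step 3: (k=3,j=0): S=44.2824, K−S=67.7276, hold=64.6119 ⇒ V=67.7276 exercise | (k=3,j=1): S=70.8459, K−S=41.1641, hold=39.4282 ⇒ V=41.1641 exercise | (k=3,j=2): S=113.3439, K−S=0.0000, hold=14.7807 ⇒ V=14.7807 continue | (k=3,j=3): S=181.3350, K−S=0.0000, hold=2.5442 ⇒ V=2.5442 continue  boundary S*=70.8459
step 2: (k=2,j=0): S=56.0110, K−S=55.9990, hold=52.8834 ⇒ V=55.9990 exercise | (k=2,j=1): S=89.6100, K−S=22.4000, hold=27.1466 ⇒ V=27.1466 continue | (k=2,j=2): S=143.3639, K−S=0.0000, hold=8.3994 ⇒ V=8.3994 continue  boundary S*=56.0110
step 1: (k=1,j=0): S=70.8459, K−S=41.1641, hold=40.3643 ⇒ V=41.1641 exercise | (k=1,j=1): S=113.3439, K−S=0.0000, hold=17.2448 ⇒ V=17.2448 continue  boundary S*=70.8459
step 0: (k=0,j=0): S=89.6100, K−S=22.4000, hold=28.3489 ⇒ V=28.3489 continue  boundary S*=-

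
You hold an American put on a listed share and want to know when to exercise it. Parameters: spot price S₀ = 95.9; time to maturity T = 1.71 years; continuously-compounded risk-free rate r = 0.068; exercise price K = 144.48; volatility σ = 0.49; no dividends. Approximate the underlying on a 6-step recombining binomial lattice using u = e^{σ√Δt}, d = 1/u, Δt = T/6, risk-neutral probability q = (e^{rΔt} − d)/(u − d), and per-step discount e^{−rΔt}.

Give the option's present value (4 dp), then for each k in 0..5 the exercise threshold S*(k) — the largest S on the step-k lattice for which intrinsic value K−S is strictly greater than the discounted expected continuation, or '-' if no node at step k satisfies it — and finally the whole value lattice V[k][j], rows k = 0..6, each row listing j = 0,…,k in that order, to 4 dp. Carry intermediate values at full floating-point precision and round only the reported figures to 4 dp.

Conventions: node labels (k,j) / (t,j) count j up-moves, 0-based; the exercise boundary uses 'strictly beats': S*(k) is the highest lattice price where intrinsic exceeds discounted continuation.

price = 52.9572
boundary = - 73.8265 56.8337 73.8265 95.9000 73.8265
tree:
52.9572
70.6535 35.3534
87.6463 51.0308 19.2786
100.7279 70.6535 31.1920 6.7487
110.7984 87.6463 48.5800 13.0307 0.0000
118.5510 100.7279 70.6535 25.1601 0.0000 0.0000
124.5191 110.7984 87.6463 48.5800 0.0000 0.0000 0.0000

Δt=0.28500  u=1.29899  d=0.76983  q=0.47195  discount=0.98081
step 6 (expiry): payoffs max(K−S,0) = 124.5191 110.7984 87.6463 48.5800 0.0000 0.0000 0.0000
step 5: (k=5,j=0): S=25.9290, K−S=118.5510, hold=115.7779 ⇒ V=118.5510 exercise | (k=5,j=1): S=43.7521, K−S=100.7279, hold=97.9548 ⇒ V=100.7279 exercise | (k=5,j=2): S=73.8265, K−S=70.6535, hold=67.8804 ⇒ V=70.6535 exercise | (k=5,j=3): S=124.5733, K−S=19.9067, hold=25.1601 ⇒ V=25.1601 continue | (k=5,j=4): S=210.2025, K−S=0.0000, hold=0.0000 ⇒ V=0.0000 continue | (k=5,j=5): S=354.6914, K−S=0.0000, hold=0.0000 ⇒ V=0.0000 continue  boundary S*=73.8265
step 4: (k=4,j=0): S=33.6816, K−S=110.7984, hold=108.0253 ⇒ V=110.7984 exercise | (k=4,j=1): S=56.8337, K−S=87.6463, hold=84.8733 ⇒ V=87.6463 exercise | (k=4,j=2): S=95.9000, K−S=48.5800, hold=48.2387 ⇒ V=48.5800 exercise | (k=4,j=3): S=161.8197, K−S=0.0000, hold=13.0307 ⇒ V=13.0307 continue | (k=4,j=4): S=273.0513, K−S=0.0000, hold=0.0000 ⇒ V=0.0000 continue  boundary S*=95.9000
step 3: (k=3,j=0): S=43.7521, K−S=100.7279, hold=97.9548 ⇒ V=100.7279 exercise | (k=3,j=1): S=73.8265, K−S=70.6535, hold=67.8804 ⇒ V=70.6535 exercise | (k=3,j=2): S=124.5733, K−S=19.9067, hold=31.1920 ⇒ V=31.1920 continue | (k=3,j=3): S=210.2025, K−S=0.0000, hold=6.7487 ⇒ V=6.7487 continue  boundary S*=73.8265
step 2: (k=2,j=0): S=56.8337, K−S=87.6463, hold=84.8733 ⇒ V=87.6463 exercise | (k=2,j=1): S=95.9000, K−S=48.5800, hold=51.0308 ⇒ V=51.0308 continue | (k=2,j=2): S=161.8197, K−S=0.0000, hold=19.2786 ⇒ V=19.2786 continue  boundary S*=56.8337
step 1: (k=1,j=0): S=73.8265, K−S=70.6535, hold=69.0149 ⇒ V=70.6535 exercise | (k=1,j=1): S=124.5733, K−S=19.9067, hold=35.3534 ⇒ V=35.3534 continue  boundary S*=73.8265
step 0: (k=0,j=0): S=95.9000, K−S=48.5800, hold=52.9572 ⇒ V=52.9572 continue  boundary S*=-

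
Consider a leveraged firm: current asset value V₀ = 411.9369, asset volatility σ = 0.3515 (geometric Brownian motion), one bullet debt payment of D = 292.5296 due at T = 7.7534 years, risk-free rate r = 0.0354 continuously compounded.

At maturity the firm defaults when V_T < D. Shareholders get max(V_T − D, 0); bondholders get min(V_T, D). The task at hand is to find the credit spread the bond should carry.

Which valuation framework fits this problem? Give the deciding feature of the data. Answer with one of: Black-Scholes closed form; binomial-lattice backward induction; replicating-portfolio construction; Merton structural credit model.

Key observation: assets follow a GBM and default happens iff V_T < 292.5296; valuing claims on that split (equity as a call, risky debt as the residual) is the structural model's definition.

framework: Merton structural credit model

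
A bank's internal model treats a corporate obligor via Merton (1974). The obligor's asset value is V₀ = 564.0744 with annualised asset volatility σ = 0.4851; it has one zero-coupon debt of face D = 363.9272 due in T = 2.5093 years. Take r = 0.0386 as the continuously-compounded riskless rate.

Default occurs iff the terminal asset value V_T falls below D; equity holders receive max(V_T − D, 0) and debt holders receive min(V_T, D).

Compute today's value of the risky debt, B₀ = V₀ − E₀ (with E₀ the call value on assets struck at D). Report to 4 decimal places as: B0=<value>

Apply the equity-as-call identities (strike 363.9272, horizon 2.5093 years):
d₁ = [ln(V₀/D) + (r + σ²/2)T] / (σ√T)
   = [ln(564.0744/363.9272) + (0.0386 + 0.5·0.4851²)·2.5093] / (0.4851·√2.5093)
   = [0.438232 + 0.392106] / 0.768436 = 1.080556
d₂ = d₁ − σ√T = 1.080556 − 0.768436 = 0.312120
N(d₁) = 0.860053,  N(d₂) = 0.622526,  e^(−rT) = 0.907684
E₀ = V₀·N(d₁) − D·e^(−rT)·N(d₂)
   = 564.0744·0.860053 − 363.9272·0.907684·0.622526 = 279.494311
B₀ = V₀ − E₀ = 564.0744 − 279.494311 = 284.580089

B0=284.5801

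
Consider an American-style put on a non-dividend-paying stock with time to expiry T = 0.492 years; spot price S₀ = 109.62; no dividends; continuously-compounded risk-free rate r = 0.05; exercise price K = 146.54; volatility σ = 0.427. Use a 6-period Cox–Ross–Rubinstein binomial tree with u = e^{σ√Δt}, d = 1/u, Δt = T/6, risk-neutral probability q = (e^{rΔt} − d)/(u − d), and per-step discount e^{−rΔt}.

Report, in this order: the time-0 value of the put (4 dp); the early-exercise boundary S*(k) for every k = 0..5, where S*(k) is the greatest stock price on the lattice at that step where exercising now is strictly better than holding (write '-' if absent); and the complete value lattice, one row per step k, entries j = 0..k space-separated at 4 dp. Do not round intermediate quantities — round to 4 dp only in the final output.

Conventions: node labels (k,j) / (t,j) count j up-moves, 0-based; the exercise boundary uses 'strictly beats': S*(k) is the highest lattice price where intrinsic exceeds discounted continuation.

price = 38.5578
boundary = - 97.0034 85.8388 97.0034 109.6200 123.8776
tree:
38.5578
49.5366 27.2828
60.7012 37.5937 16.6184
70.5807 49.5366 25.2918 7.5940
79.3232 60.7012 36.9200 13.2187 1.7149
87.0595 70.5807 49.5366 22.6624 3.3516 0.0000
93.9053 79.3232 60.7012 36.9200 6.5504 0.0000 0.0000

Δt=0.08200  u=1.13006  d=0.88491  q=0.48623  discount=0.99591
step 6 (expiry): payoffs max(K−S,0) = 93.9053 79.3232 60.7012 36.9200 6.5504 0.0000 0.0000
step 5: (k=5,j=0): S=59.4805, K−S=87.0595, hold=86.4599 ⇒ V=87.0595 exercise | (k=5,j=1): S=75.9593, K−S=70.5807, hold=69.9811 ⇒ V=70.5807 exercise | (k=5,j=2): S=97.0034, K−S=49.5366, hold=48.9371 ⇒ V=49.5366 exercise | (k=5,j=3): S=123.8776, K−S=22.6624, hold=22.0628 ⇒ V=22.6624 exercise | (k=5,j=4): S=158.1972, K−S=0.0000, hold=3.3516 ⇒ V=3.3516 continue | (k=5,j=5): S=202.0249, K−S=0.0000, hold=0.0000 ⇒ V=0.0000 continue  boundary S*=123.8776
step 4: (k=4,j=0): S=67.2168, K−S=79.3232, hold=78.7236 ⇒ V=79.3232 exercise | (k=4,j=1): S=85.8388, K−S=60.7012, hold=60.1016 ⇒ V=60.7012 exercise | (k=4,j=2): S=109.6200, K−S=36.9200, hold=36.3204 ⇒ V=36.9200 exercise | (k=4,j=3): S=139.9896, K−S=6.5504, hold=13.2187 ⇒ V=13.2187 continue | (k=4,j=4): S=178.7730, K−S=0.0000, hold=1.7149 ⇒ V=1.7149 continue  boundary S*=109.6200
step 3: (k=3,j=0): S=75.9593, K−S=70.5807, hold=69.9811 ⇒ V=70.5807 exercise | (k=3,j=1): S=97.0034, K−S=49.5366, hold=48.9371 ⇒ V=49.5366 exercise | (k=3,j=2): S=123.8776, K−S=22.6624, hold=25.2918 ⇒ V=25.2918 continue | (k=3,j=3): S=158.1972, K−S=0.0000, hold=7.5940 ⇒ V=7.5940 continue  boundary S*=97.0034
step 2: (k=2,j=0): S=85.8388, K−S=60.7012, hold=60.1016 ⇒ V=60.7012 exercise | (k=2,j=1): S=109.6200, K−S=36.9200, hold=37.5937 ⇒ V=37.5937 continue | (k=2,j=2): S=139.9896, K−S=6.5504, hold=16.6184 ⇒ V=16.6184 continue  boundary S*=85.8388
step 1: (k=1,j=0): S=97.0034, K−S=49.5366, hold=49.2633 ⇒ V=49.5366 exercise | (k=1,j=1): S=123.8776, K−S=22.6624, hold=27.2828 ⇒ V=27.2828 continue  boundary S*=97.0034
step 0: (k=0,j=0): S=109.6200, K−S=36.9200, hold=38.5578 ⇒ V=38.5578 continue  boundary S*=-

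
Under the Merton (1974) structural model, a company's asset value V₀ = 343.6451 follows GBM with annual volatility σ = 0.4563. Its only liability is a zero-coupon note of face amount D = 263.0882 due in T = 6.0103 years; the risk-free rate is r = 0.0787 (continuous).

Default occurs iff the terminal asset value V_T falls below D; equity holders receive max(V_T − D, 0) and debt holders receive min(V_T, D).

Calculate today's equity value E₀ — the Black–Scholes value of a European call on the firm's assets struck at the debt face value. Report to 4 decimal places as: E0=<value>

With assets at 343.6451 and a single debt payment of 263.0882 at 6.0103 years:
d₁ = [ln(V₀/D) + (r + σ²/2)T] / (σ√T)
   = [ln(343.6451/263.0882) + (0.0787 + 0.5·0.4563²)·6.0103] / (0.4563·√6.0103)
   = [0.267120 + 1.098712] / 1.118661 = 1.220952
d₂ = d₁ − σ√T = 1.220952 − 1.118661 = 0.102291
N(d₁) = 0.888948,  N(d₂) = 0.540737,  e^(−rT) = 0.623123
E₀ = V₀·N(d₁) − D·e^(−rT)·N(d₂)
   = 343.6451·0.888948 − 263.0882·0.623123·0.540737 = 216.836081

E0=216.8361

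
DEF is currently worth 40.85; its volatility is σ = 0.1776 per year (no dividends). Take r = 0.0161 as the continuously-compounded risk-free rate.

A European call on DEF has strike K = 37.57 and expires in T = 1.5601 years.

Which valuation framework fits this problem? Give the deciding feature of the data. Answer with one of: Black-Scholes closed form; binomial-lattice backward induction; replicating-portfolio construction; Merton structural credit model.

framework: Black-Scholes closed form

Key observation: a European-exercise option on DEF struck at 37.57 — a GBM underlying with constant parameters — admits an analytic price: the data contain no early exercise, no discrete tree, no debt structure.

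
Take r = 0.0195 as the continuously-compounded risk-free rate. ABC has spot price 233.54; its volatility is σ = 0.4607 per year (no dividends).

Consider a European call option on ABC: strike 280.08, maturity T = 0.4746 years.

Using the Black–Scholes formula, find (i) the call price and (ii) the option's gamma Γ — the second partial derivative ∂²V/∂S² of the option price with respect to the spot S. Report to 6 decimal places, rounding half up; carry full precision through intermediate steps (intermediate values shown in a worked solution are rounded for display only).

price = 14.828050
Γ = 0.004998

σ√T = 0.4607·√0.4746 = 0.317382
d₁ = (ln(S/K) + (r+σ²/2)T) / (σ√T) = (ln(233.54/280.08) + (0.0195+0.4607²/2)·0.4746) / 0.317382 = (-0.181722 + 0.059620) / 0.317382 = -0.384715
d₂ = d₁ − σ√T = -0.384715 − 0.317382 = -0.702097
e^{−rT} = 0.990788
N(d₁) = 0.350224,  N(d₂) = 0.241309
Call price V = S·N(d₁) − K·e^{−rT}·N(d₂) = 81.791371 − 66.963321 = 14.828050
φ(d₁) = (1/√(2π))·e^{−d₁²/2} = 0.370485
Γ = φ(d₁) / (S·σ·√T) = 0.004998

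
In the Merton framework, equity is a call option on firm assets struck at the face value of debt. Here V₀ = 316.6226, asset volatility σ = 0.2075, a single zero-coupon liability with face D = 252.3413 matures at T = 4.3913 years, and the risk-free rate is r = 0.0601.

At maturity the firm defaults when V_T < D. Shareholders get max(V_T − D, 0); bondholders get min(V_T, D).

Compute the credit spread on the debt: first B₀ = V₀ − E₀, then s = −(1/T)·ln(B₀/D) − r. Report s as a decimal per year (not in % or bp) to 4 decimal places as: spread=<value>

Equity is a call on the firm's assets struck at D = 252.3413:
d₁ = [ln(V₀/D) + (r + σ²/2)T] / (σ√T)
   = [ln(316.6226/252.3413) + (0.0601 + 0.5·0.2075²)·4.3913] / (0.2075·√4.3913)
   = [0.226928 + 0.358454] / 0.434825 = 1.346246
d₂ = d₁ − σ√T = 1.346246 − 0.434825 = 0.911421
N(d₁) = 0.910888,  N(d₂) = 0.818963,  e^(−rT) = 0.768037
E₀ = V₀·N(d₁) − D·e^(−rT)·N(d₂)
   = 316.6226·0.910888 − 252.3413·0.768037·0.818963 = 129.686650
B₀ = V₀ − E₀ = 316.6226 − 129.686650 = 186.935950
spread = −(1/T)·ln(B₀/D) − r = −(1/4.3913)·ln(186.935950/252.3413) − 0.0601 = 0.00822065

spread=0.0082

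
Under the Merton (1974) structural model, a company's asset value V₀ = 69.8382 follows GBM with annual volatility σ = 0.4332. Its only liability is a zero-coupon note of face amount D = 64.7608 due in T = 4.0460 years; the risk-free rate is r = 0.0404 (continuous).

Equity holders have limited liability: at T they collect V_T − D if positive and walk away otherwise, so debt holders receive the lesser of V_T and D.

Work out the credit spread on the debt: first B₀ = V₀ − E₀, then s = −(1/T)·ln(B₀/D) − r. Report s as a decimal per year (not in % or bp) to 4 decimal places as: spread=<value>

spread=0.0747

Equity is a call on the firm's assets struck at D = 64.7608:
d₁ = [ln(V₀/D) + (r + σ²/2)T] / (σ√T)
   = [ln(69.8382/64.7608) + (0.0404 + 0.5·0.4332²)·4.0460] / (0.4332·√4.0460)
   = [0.075481 + 0.543099] / 0.871368 = 0.709895
d₂ = d₁ − σ√T = 0.709895 − 0.871368 = -0.161472
N(d₁) = 0.761115,  N(d₂) = 0.435861,  e^(−rT) = 0.849202
E₀ = V₀·N(d₁) − D·e^(−rT)·N(d₂)
   = 69.8382·0.761115 − 64.7608·0.849202·0.435861 = 29.184778
B₀ = V₀ − E₀ = 69.8382 − 29.184778 = 40.653422
spread = −(1/T)·ln(B₀/D) − r = −(1/4.0460)·ln(40.653422/64.7608) − 0.0404 = 0.07468094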